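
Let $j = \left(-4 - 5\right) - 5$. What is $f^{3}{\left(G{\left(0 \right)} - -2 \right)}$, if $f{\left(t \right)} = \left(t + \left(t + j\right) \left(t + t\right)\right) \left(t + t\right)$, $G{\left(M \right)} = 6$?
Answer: $-2791309312$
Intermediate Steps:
$j = -14$ ($j = -9 - 5 = -14$)
$f{\left(t \right)} = 2 t \left(t + 2 t \left(-14 + t\right)\right)$ ($f{\left(t \right)} = \left(t + \left(t - 14\right) \left(t + t\right)\right) \left(t + t\right) = \left(t + \left(-14 + t\right) 2 t\right) 2 t = \left(t + 2 t \left(-14 + t\right)\right) 2 t = 2 t \left(t + 2 t \left(-14 + t\right)\right)$)
$f^{3}{\left(G{\left(0 \right)} - -2 \right)} = \left(\left(6 - -2\right)^{2} \left(-54 + 4 \left(6 - -2\right)\right)\right)^{3} = \left(\left(6 + 2\right)^{2} \left(-54 + 4 \left(6 + 2\right)\right)\right)^{3} = \left(8^{2} \left(-54 + 4 \cdot 8\right)\right)^{3} = \left(64 \left(-54 + 32\right)\right)^{3} = \left(64 \left(-22\right)\right)^{3} = \left(-1408\right)^{3} = -2791309312$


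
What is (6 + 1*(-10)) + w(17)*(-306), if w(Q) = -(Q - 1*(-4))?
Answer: 6422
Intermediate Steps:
w(Q) = -4 - Q (w(Q) = -(Q + 4) = -(4 + Q) = -4 - Q)
(6 + 1*(-10)) + w(17)*(-306) = (6 + 1*(-10)) + (-4 - 1*17)*(-306) = (6 - 10) + (-4 - 17)*(-306) = -4 - 21*(-306) = -4 + 6426 = 6422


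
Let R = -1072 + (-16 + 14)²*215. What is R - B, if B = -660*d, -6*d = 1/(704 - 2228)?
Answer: -161489/762 ≈ -211.93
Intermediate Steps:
d = 1/9144 (d = -1/(6*(704 - 2228)) = -⅙/(-1524) = -⅙*(-1/1524) = 1/9144 ≈ 0.00010936)
B = -55/762 (B = -660*1/9144 = -55/762 ≈ -0.072178)
R = -212 (R = -1072 + (-2)²*215 = -1072 + 4*215 = -1072 + 860 = -212)
R - B = -212 - 1*(-55/762) = -212 + 55/762 = -161489/762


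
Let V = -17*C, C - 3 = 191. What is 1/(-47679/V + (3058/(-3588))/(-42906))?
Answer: 126929077236/1835009032399 ≈ 0.069171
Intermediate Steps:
C = 194 (C = 3 + 191 = 194)
V = -3298 (V = -17*194 = -3298)
1/(-47679/V + (3058/(-3588))/(-42906)) = 1/(-47679/(-3298) + (3058/(-3588))/(-42906)) = 1/(-47679*(-1/3298) + (3058*(-1/3588))*(-1/42906)) = 1/(47679/3298 - 1529/1794*(-1/42906)) = 1/(47679/3298 + 1529/76973364) = 1/(1835009032399/126929077236) = 126929077236/1835009032399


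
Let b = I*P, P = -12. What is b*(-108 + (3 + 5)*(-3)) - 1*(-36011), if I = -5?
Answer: 28091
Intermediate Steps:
b = 60 (b = -5*(-12) = 60)
b*(-108 + (3 + 5)*(-3)) - 1*(-36011) = 60*(-108 + (3 + 5)*(-3)) - 1*(-36011) = 60*(-108 + 8*(-3)) + 36011 = 60*(-108 - 24) + 36011 = 60*(-132) + 36011 = -7920 + 36011 = 28091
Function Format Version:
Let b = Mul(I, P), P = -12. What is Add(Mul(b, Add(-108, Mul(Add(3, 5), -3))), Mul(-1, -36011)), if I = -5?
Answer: 28091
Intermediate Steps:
b = 60 (b = Mul(-5, -12) = 60)
Add(Mul(b, Add(-108, Mul(Add(3, 5), -3))), Mul(-1, -36011)) = Add(Mul(60, Add(-108, Mul(Add(3, 5), -3))), Mul(-1, -36011)) = Add(Mul(60, Add(-108, Mul(8, -3))), 36011) = Add(Mul(60, Add(-108, -24)), 36011) = Add(Mul(60, -132), 36011) = Add(-7920, 36011) = 28091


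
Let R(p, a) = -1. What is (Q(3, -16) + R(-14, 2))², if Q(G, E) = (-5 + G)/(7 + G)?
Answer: 36/25 ≈ 1.4400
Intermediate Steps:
Q(G, E) = (-5 + G)/(7 + G)
(Q(3, -16) + R(-14, 2))² = ((-5 + 3)/(7 + 3) - 1)² = (-2/10 - 1)² = ((⅒)*(-2) - 1)² = (-⅕ - 1)² = (-6/5)² = 36/25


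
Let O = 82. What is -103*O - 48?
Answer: -8494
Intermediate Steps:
-103*O - 48 = -103*82 - 48 = -8446 - 48 = -8494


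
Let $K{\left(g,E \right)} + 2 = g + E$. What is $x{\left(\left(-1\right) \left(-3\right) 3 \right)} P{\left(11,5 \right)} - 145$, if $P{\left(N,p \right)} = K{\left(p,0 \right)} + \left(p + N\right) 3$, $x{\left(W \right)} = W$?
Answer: $314$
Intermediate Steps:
$K{\left(g,E \right)} = -2 + E + g$ ($K{\left(g,E \right)} = -2 + \left(g + E\right) = -2 + \left(E + g\right) = -2 + E + g$)
$P{\left(N,p \right)} = -2 + 3 N + 4 p$ ($P{\left(N,p \right)} = \left(-2 + 0 + p\right) + \left(p + N\right) 3 = \left(-2 + p\right) + \left(N + p\right) 3 = \left(-2 + p\right) + \left(3 N + 3 p\right) = -2 + 3 N + 4 p$)
$x{\left(\left(-1\right) \left(-3\right) 3 \right)} P{\left(11,5 \right)} - 145 = \left(-1\right) \left(-3\right) 3 \left(-2 + 3 \cdot 11 + 4 \cdot 5\right) - 145 = 3 \cdot 3 \left(-2 + 33 + 20\right) - 145 = 9 \cdot 51 - 145 = 459 - 145 = 314$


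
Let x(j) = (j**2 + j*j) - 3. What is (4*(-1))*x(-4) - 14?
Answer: -130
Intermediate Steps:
x(j) = -3 + 2*j**2 (x(j) = (j**2 + j**2) - 3 = 2*j**2 - 3 = -3 + 2*j**2)
(4*(-1))*x(-4) - 14 = (4*(-1))*(-3 + 2*(-4)**2) - 14 = -4*(-3 + 2*16) - 14 = -4*(-3 + 32) - 14 = -4*29 - 14 = -116 - 14 = -130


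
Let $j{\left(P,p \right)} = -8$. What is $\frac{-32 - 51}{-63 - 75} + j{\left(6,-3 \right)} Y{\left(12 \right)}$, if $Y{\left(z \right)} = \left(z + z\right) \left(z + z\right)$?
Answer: $- \frac{635821}{138} \approx -4607.4$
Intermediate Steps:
$Y{\left(z \right)} = 4 z^{2}$ ($Y{\left(z \right)} = 2 z 2 z = 4 z^{2}$)
$\frac{-32 - 51}{-63 - 75} + j{\left(6,-3 \right)} Y{\left(12 \right)} = \frac{-32 - 51}{-63 - 75} - 8 \cdot 4 \cdot 12^{2} = - \frac{83}{-138} - 8 \cdot 4 \cdot 144 = \left(-83\right) \left(- \frac{1}{138}\right) - 4608 = \frac{83}{138} - 4608 = - \frac{635821}{138}$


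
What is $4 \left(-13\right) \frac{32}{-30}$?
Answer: $\frac{832}{15} \approx 55.467$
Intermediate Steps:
$4 \left(-13\right) \frac{32}{-30} = - 52 \cdot 32 \left(- \frac{1}{30}\right) = \left(-52\right) \left(- \frac{16}{15}\right) = \frac{832}{15}$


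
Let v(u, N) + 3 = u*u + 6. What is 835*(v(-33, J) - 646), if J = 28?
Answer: 372410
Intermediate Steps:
v(u, N) = 3 + u**2 (v(u, N) = -3 + (u*u + 6) = -3 + (u**2 + 6) = -3 + (6 + u**2) = 3 + u**2)
835*(v(-33, J) - 646) = 835*((3 + (-33)**2) - 646) = 835*((3 + 1089) - 646) = 835*(1092 - 646) = 835*446 = 372410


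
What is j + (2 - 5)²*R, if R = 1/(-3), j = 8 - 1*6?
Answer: -1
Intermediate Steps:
j = 2 (j = 8 - 6 = 2)
R = -⅓ ≈ -0.33333
j + (2 - 5)²*R = 2 + (2 - 5)²*(-⅓) = 2 + (-3)²*(-⅓) = 2 + 9*(-⅓) = 2 - 3 = -1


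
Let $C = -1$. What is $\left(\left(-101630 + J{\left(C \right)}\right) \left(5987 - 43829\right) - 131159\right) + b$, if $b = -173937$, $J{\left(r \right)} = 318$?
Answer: $3833543608$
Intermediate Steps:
$\left(\left(-101630 + J{\left(C \right)}\right) \left(5987 - 43829\right) - 131159\right) + b = \left(\left(-101630 + 318\right) \left(5987 - 43829\right) - 131159\right) - 173937 = \left(\left(-101312\right) \left(-37842\right) - 131159\right) - 173937 = \left(3833848704 - 131159\right) - 173937 = 3833717545 - 173937 = 3833543608$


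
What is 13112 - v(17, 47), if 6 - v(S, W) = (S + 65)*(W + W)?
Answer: 20814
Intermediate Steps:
v(S, W) = 6 - 2*W*(65 + S) (v(S, W) = 6 - (S + 65)*(W + W) = 6 - (65 + S)*2*W = 6 - 2*W*(65 + S))
13112 - v(17, 47) = 13112 - (6 - 130*47 - 2*17*47) = 13112 - (6 - 6110 - 1598) = 13112 - 1*(-7702) = 13112 + 7702 = 20814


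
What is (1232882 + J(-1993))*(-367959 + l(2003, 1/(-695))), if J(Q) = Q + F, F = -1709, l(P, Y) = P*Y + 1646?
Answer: -62587273663768/139 ≈ -4.5027e+11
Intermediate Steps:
l(P, Y) = 1646 + P*Y
J(Q) = -1709 + Q (J(Q) = Q - 1709 = -1709 + Q)
(1232882 + J(-1993))*(-367959 + l(2003, 1/(-695))) = (1232882 + (-1709 - 1993))*(-367959 + (1646 + 2003/(-695))) = (1232882 - 3702)*(-367959 + (1646 + 2003*(-1/695))) = 1229180*(-367959 + (1646 - 2003/695)) = 1229180*(-367959 + 1141967/695) = 1229180*(-254589538/695) = -62587273663768/139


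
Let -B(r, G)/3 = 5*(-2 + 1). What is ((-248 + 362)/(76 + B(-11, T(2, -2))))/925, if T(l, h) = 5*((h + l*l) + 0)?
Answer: 114/84175 ≈ 0.0013543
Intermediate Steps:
T(l, h) = 5*h + 5*l² (T(l, h) = 5*((h + l²) + 0) = 5*(h + l²) = 5*h + 5*l²)
B(r, G) = 15 (B(r, G) = -15*(-2 + 1) = -15*(-1) = -3*(-5) = 15)
((-248 + 362)/(76 + B(-11, T(2, -2))))/925 = ((-248 + 362)/(76 + 15))/925 = (114/91)*(1/925) = 114/84175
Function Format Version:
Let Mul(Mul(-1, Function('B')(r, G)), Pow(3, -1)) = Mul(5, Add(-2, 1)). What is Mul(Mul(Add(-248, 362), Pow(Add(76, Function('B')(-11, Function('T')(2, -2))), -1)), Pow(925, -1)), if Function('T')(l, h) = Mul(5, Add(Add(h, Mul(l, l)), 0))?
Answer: Rational(114, 84175) ≈ 0.0013543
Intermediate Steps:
Function('T')(l, h) = Add(Mul(5, h), Mul(5, Pow(l, 2))) (Function('T')(l, h) = Mul(5, Add(Add(h, Pow(l, 2)), 0)) = Mul(5, Add(h, Pow(l, 2))) = Add(Mul(5, h), Mul(5, Pow(l, 2))))
Function('B')(r, G) = 15 (Function('B')(r, G) = Mul(-3, Mul(5, Add(-2, 1))) = Mul(-3, Mul(5, -1)) = Mul(-3, -5) = 15)
Mul(Mul(Add(-248, 362), Pow(Add(76, Function('B')(-11, Function('T')(2, -2))), -1)), Pow(925, -1)) = Mul(Mul(Add(-248, 362), Pow(Add(76, 15), -1)), Pow(925, -1)) = Mul(Mul(114, Pow(91, -1)), Rational(1, 925)) = Mul(Mul(114, Rational(1, 91)), Rational(1, 925)) = Mul(Rational(114, 91), Rational(1, 925)) = Rational(114, 84175)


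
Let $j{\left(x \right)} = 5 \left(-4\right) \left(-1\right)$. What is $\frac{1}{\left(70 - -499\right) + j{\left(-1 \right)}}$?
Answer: $\frac{1}{589} \approx 0.0016978$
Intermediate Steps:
$j{\left(x \right)} = 20$ ($j{\left(x \right)} = \left(-20\right) \left(-1\right) = 20$)
$\frac{1}{\left(70 - -499\right) + j{\left(-1 \right)}} = \frac{1}{\left(70 - -499\right) + 20} = \frac{1}{\left(70 + 499\right) + 20} = \frac{1}{569 + 20} = \frac{1}{589}$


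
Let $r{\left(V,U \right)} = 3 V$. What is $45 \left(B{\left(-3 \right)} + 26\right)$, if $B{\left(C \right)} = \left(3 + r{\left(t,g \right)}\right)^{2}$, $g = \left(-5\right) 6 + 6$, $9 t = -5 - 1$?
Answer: $1215$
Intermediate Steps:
$t = - \frac{2}{3}$ ($t = \frac{-5 - 1}{9} = \frac{1}{9} \left(-6\right) = - \frac{2}{3} \approx -0.66667$)
$g = -24$ ($g = -30 + 6 = -24$)
$B{\left(C \right)} = 1$ ($B{\left(C \right)} = \left(3 + 3 \left(- \frac{2}{3}\right)\right)^{2} = \left(3 - 2\right)^{2} = 1^{2} = 1$)
$45 \left(B{\left(-3 \right)} + 26\right) = 45 \left(1 + 26\right) = 45 \cdot 27 = 1215$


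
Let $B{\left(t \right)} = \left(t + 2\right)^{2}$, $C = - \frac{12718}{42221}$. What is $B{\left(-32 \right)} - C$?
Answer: $\frac{38011618}{42221} \approx 900.3$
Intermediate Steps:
$C = - \frac{12718}{42221}$ ($C = \left(-12718\right) \frac{1}{42221} = - \frac{12718}{42221} \approx -0.30122$)
$B{\left(t \right)} = \left(2 + t\right)^{2}$
$B{\left(-32 \right)} - C = \left(2 - 32\right)^{2} - - \frac{12718}{42221} = \left(-30\right)^{2} + \frac{12718}{42221} = 900 + \frac{12718}{42221} = \frac{38011618}{42221}$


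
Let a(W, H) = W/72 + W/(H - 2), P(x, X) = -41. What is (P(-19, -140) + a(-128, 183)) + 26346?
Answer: 42846797/1629 ≈ 26303.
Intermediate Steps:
a(W, H) = W/72 + W/(-2 + H) (a(W, H) = W*(1/72) + W/(-2 + H) = W/72 + W/(-2 + H))
(P(-19, -140) + a(-128, 183)) + 26346 = (-41 + (1/72)*(-128)*(70 + 183)/(-2 + 183)) + 26346 = (-41 + (1/72)*(-128)*253/181) + 26346 = (-41 + (1/72)*(-128)*(1/181)*253) + 26346 = (-41 - 4048/1629) + 26346 = -70837/1629 + 26346 = 42846797/1629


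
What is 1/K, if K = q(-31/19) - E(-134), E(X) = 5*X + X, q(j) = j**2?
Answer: 361/291205 ≈ 0.0012397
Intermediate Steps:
E(X) = 6*X
K = 291205/361 (K = (-31/19)**2 - 6*(-134) = (-31*1/19)**2 - 1*(-804) = (-31/19)**2 + 804 = 961/361 + 804 = 291205/361 ≈ 806.66)
1/K = 1/(291205/361) = 361/291205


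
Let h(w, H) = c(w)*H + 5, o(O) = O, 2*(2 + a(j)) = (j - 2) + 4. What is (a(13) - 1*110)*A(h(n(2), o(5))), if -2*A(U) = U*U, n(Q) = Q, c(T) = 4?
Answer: 130625/4 ≈ 32656.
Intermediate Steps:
a(j) = -1 + j/2 (a(j) = -2 + ((j - 2) + 4)/2 = -2 + ((-2 + j) + 4)/2 = -2 + (2 + j)/2 = -2 + (1 + j/2) = -1 + j/2)
h(w, H) = 5 + 4*H (h(w, H) = 4*H + 5 = 5 + 4*H)
A(U) = -U²/2 (A(U) = -U*U/2 = -U²/2)
(a(13) - 1*110)*A(h(n(2), o(5))) = ((-1 + (½)*13) - 1*110)*(-(5 + 4*5)²/2) = ((-1 + 13/2) - 110)*(-(5 + 20)²/2) = (11/2 - 110)*(-½*25²) = -(-209)*625/4 = -209/2*(-625/2) = 130625/4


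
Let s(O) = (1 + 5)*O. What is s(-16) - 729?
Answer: -825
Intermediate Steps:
s(O) = 6*O
s(-16) - 729 = 6*(-16) - 729 = -96 - 729 = -825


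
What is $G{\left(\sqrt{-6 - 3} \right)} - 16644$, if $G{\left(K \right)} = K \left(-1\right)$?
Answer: $-16644 - 3 i \approx -16644.0 - 3.0 i$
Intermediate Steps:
$G{\left(K \right)} = - K$
$G{\left(\sqrt{-6 - 3} \right)} - 16644 = - \sqrt{-6 - 3} - 16644 = - \sqrt{-9} - 16644 = - 3 i - 16644 = -16644 - 3 i$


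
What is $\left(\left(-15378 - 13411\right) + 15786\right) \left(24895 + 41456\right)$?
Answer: $-862762053$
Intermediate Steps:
$\left(\left(-15378 - 13411\right) + 15786\right) \left(24895 + 41456\right) = \left(\left(-15378 - 13411\right) + 15786\right) 66351 = \left(-28789 + 15786\right) 66351 = \left(-13003\right) 66351 = -862762053$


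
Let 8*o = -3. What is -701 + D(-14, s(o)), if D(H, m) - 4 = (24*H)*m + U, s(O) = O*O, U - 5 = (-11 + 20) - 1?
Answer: -2925/4 ≈ -731.25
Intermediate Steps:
o = -3/8 (o = (⅛)*(-3) = -3/8 ≈ -0.37500)
U = 13 (U = 5 + ((-11 + 20) - 1) = 5 + (9 - 1) = 5 + 8 = 13)
s(O) = O²
D(H, m) = 17 + 24*H*m (D(H, m) = 4 + ((24*H)*m + 13) = 4 + (24*H*m + 13) = 4 + (13 + 24*H*m) = 17 + 24*H*m)
-701 + D(-14, s(o)) = -701 + (17 + 24*(-14)*(-3/8)²) = -701 + (17 + 24*(-14)*(9/64)) = -701 + (17 - 189/4) = -701 - 121/4 = -2925/4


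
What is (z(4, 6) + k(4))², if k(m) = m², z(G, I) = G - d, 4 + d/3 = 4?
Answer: 400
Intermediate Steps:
d = 0 (d = -12 + 3*4 = -12 + 12 = 0)
z(G, I) = G (z(G, I) = G - 1*0 = G + 0 = G)
(z(4, 6) + k(4))² = (4 + 4²)² = (4 + 16)² = 20² = 400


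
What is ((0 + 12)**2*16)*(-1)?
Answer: -2304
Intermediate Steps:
((0 + 12)**2*16)*(-1) = (12**2*16)*(-1) = (144*16)*(-1) = 2304*(-1) = -2304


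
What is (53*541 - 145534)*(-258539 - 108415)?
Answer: 42882611394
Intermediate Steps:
(53*541 - 145534)*(-258539 - 108415) = (28673 - 145534)*(-366954) = -116861*(-366954) = 42882611394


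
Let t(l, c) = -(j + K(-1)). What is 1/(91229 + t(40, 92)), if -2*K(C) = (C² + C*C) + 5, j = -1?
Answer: 2/182467 ≈ 1.0961e-5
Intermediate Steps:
K(C) = -5/2 - C² (K(C) = -((C² + C*C) + 5)/2 = -((C² + C²) + 5)/2 = -(2*C² + 5)/2 = -(5 + 2*C²)/2 = -5/2 - C²)
t(l, c) = 9/2 (t(l, c) = -(-1 + (-5/2 - 1*(-1)²)) = -(-1 + (-5/2 - 1*1)) = -(-1 + (-5/2 - 1)) = -(-1 - 7/2) = -1*(-9/2) = 9/2)
1/(91229 + t(40, 92)) = 1/(91229 + 9/2) = 1/(182467/2) = 2/182467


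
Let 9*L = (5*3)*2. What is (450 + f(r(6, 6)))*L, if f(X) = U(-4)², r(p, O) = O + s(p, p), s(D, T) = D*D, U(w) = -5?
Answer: 4750/3 ≈ 1583.3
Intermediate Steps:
s(D, T) = D²
r(p, O) = O + p²
f(X) = 25 (f(X) = (-5)² = 25)
L = 10/3 (L = ((5*3)*2)/9 = (15*2)/9 = (⅑)*30 = 10/3 ≈ 3.3333)
(450 + f(r(6, 6)))*L = (450 + 25)*(10/3) = 475*(10/3) = 4750/3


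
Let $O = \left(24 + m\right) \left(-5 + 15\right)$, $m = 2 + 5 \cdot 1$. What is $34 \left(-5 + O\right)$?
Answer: $10370$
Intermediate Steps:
$m = 7$ ($m = 2 + 5 = 7$)
$O = 310$ ($O = \left(24 + 7\right) \left(-5 + 15\right) = 31 \cdot 10 = 310$)
$34 \left(-5 + O\right) = 34 \left(-5 + 310\right) = 34 \cdot 305 = 10370$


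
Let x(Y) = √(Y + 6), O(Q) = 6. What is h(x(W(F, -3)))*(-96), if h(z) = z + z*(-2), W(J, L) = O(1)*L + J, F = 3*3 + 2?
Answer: 96*I ≈ 96.0*I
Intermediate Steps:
F = 11 (F = 9 + 2 = 11)
W(J, L) = J + 6*L (W(J, L) = 6*L + J = J + 6*L)
x(Y) = √(6 + Y)
h(z) = -z (h(z) = z - 2*z = -z)
h(x(W(F, -3)))*(-96) = -√(6 + (11 + 6*(-3)))*(-96) = -√(6 + (11 - 18))*(-96) = -√(6 - 7)*(-96) = -√(-1)*(-96) = -I*(-96) = 96*I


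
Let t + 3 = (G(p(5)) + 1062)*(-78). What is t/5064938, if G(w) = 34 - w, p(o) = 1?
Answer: -85413/5064938 ≈ -0.016864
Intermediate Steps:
t = -85413 (t = -3 + ((34 - 1*1) + 1062)*(-78) = -3 + ((34 - 1) + 1062)*(-78) = -3 + (33 + 1062)*(-78) = -3 + 1095*(-78) = -3 - 85410 = -85413)
t/5064938 = -85413/5064938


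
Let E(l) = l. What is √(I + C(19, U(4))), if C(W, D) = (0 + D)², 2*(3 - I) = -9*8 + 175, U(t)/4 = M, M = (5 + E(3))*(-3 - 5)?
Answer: 65*√62/2 ≈ 255.91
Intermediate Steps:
M = -64 (M = (5 + 3)*(-3 - 5) = 8*(-8) = -64)
U(t) = -256 (U(t) = 4*(-64) = -256)
I = -97/2 (I = 3 - (-9*8 + 175)/2 = 3 - (-72 + 175)/2 = 3 - ½*103 = 3 - 103/2 = -97/2 ≈ -48.500)
C(W, D) = D²
√(I + C(19, U(4))) = √(-97/2 + (-256)²) = √(-97/2 + 65536) = √(130975/2) = 65*√62/2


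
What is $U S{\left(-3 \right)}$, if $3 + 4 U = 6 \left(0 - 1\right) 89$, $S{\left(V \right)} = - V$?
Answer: $- \frac{1611}{4} \approx -402.75$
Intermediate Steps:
$U = - \frac{537}{4}$ ($U = - \frac{3}{4} + \frac{6 \left(0 - 1\right) 89}{4} = - \frac{3}{4} + \frac{6 \left(-1\right) 89}{4} = - \frac{3}{4} + \frac{\left(-6\right) 89}{4} = - \frac{3}{4} + \frac{1}{4} \left(-534\right) = - \frac{3}{4} - \frac{267}{2} = - \frac{537}{4} \approx -134.25$)
$U S{\left(-3 \right)} = - \frac{537 \left(\left(-1\right) \left(-3\right)\right)}{4} = \left(- \frac{537}{4}\right) 3 = - \frac{1611}{4}$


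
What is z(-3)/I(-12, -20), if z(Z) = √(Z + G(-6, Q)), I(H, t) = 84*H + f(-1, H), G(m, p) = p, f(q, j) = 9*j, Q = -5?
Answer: -I*√2/558 ≈ -0.0025344*I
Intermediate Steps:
I(H, t) = 93*H (I(H, t) = 84*H + 9*H = 93*H)
z(Z) = √(-5 + Z) (z(Z) = √(Z - 5) = √(-5 + Z))
z(-3)/I(-12, -20) = √(-5 - 3)/((93*(-12))) = √(-8)/(-1116) = (2*I*√2)*(-1/1116) = -I*√2/558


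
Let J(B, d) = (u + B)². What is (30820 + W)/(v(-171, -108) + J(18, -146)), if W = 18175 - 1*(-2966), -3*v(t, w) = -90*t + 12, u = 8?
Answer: -51961/4458 ≈ -11.656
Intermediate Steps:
J(B, d) = (8 + B)²
v(t, w) = -4 + 30*t (v(t, w) = -(-90*t + 12)/3 = -(12 - 90*t)/3 = -4 + 30*t)
W = 21141 (W = 18175 + 2966 = 21141)
(30820 + W)/(v(-171, -108) + J(18, -146)) = (30820 + 21141)/((-4 + 30*(-171)) + (8 + 18)²) = 51961/((-4 - 5130) + 26²) = 51961/(-5134 + 676) = 51961/(-4458) = 51961*(-1/4458) = -51961/4458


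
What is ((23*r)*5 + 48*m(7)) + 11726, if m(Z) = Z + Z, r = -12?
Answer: 11018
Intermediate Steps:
m(Z) = 2*Z
((23*r)*5 + 48*m(7)) + 11726 = ((23*(-12))*5 + 48*(2*7)) + 11726 = (-276*5 + 48*14) + 11726 = (-1380 + 672) + 11726 = -708 + 11726 = 11018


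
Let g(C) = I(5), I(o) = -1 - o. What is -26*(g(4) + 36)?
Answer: -780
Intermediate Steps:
g(C) = -6 (g(C) = -1 - 1*5 = -1 - 5 = -6)
-26*(g(4) + 36) = -26*(-6 + 36) = -26*30 = -780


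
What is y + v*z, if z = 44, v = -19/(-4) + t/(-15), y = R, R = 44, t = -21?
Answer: 1573/5 ≈ 314.60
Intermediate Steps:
y = 44
v = 123/20 (v = -19/(-4) - 21/(-15) = -19*(-1/4) - 21*(-1/15) = 19/4 + 7/5 = 123/20 ≈ 6.1500)
y + v*z = 44 + (123/20)*44 = 44 + 1353/5 = 1573/5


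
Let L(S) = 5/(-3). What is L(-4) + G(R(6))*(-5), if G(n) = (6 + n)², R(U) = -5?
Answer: -20/3 ≈ -6.6667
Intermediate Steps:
L(S) = -5/3 (L(S) = 5*(-⅓) = -5/3)
L(-4) + G(R(6))*(-5) = -5/3 + (6 - 5)²*(-5) = -5/3 + 1²*(-5) = -5/3 + 1*(-5) = -5/3 - 5 = -20/3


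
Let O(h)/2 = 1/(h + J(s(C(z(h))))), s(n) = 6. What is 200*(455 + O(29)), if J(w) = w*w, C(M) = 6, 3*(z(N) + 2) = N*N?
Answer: 1183080/13 ≈ 91006.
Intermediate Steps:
z(N) = -2 + N²/3 (z(N) = -2 + (N*N)/3 = -2 + N²/3)
J(w) = w²
O(h) = 2/(36 + h) (O(h) = 2/(h + 6²) = 2/(h + 36) = 2/(36 + h))
200*(455 + O(29)) = 200*(455 + 2/(36 + 29)) = 200*(455 + 2/65) = 200*(29577/65) = 1183080/13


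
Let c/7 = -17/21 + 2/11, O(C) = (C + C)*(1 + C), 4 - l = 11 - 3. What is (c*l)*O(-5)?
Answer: 23200/33 ≈ 703.03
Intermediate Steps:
l = -4 (l = 4 - (11 - 3) = 4 - 1*8 = 4 - 8 = -4)
O(C) = 2*C*(1 + C) (O(C) = (2*C)*(1 + C) = 2*C*(1 + C))
c = -145/33 (c = 7*(-17/21 + 2/11) = 7*(-145/231) = -145/33 ≈ -4.3939)
(c*l)*O(-5) = (-145/33*(-4))*(2*(-5)*(1 - 5)) = 580*(2*(-5)*(-4))/33 = (580/33)*40 = 23200/33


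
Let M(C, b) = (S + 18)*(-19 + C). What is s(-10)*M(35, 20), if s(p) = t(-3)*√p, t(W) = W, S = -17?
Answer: -48*I*√10 ≈ -151.79*I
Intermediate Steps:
M(C, b) = -19 + C (M(C, b) = (-17 + 18)*(-19 + C) = 1*(-19 + C) = -19 + C)
s(p) = -3*√p
s(-10)*M(35, 20) = (-3*I*√10)*(-19 + 35) = -3*I*√10*16 = -48*I*√10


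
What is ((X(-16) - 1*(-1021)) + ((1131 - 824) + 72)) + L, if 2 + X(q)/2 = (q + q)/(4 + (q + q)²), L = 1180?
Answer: 662016/257 ≈ 2575.9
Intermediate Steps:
X(q) = -4 + 4*q/(4 + 4*q²) (X(q) = -4 + 2*((q + q)/(4 + (q + q)²)) = -4 + 2*((2*q)/(4 + (2*q)²)) = -4 + 2*((2*q)/(4 + 4*q²)) = -4 + 2*(2*q/(4 + 4*q²)) = -4 + 4*q/(4 + 4*q²))
((X(-16) - 1*(-1021)) + ((1131 - 824) + 72)) + L = (((-4 - 16 - 4*(-16)²)/(1 + (-16)²) - 1*(-1021)) + ((1131 - 824) + 72)) + 1180 = (((-4 - 16 - 4*256)/(1 + 256) + 1021) + (307 + 72)) + 1180 = (((-4 - 16 - 1024)/257 + 1021) + 379) + 1180 = (((1/257)*(-1044) + 1021) + 379) + 1180 = ((-1044/257 + 1021) + 379) + 1180 = (261353/257 + 379) + 1180 = 358756/257 + 1180 = 662016/257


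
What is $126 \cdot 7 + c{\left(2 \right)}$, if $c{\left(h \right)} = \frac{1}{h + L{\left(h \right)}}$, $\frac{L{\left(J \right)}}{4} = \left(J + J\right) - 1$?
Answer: $\frac{12349}{14} \approx 882.07$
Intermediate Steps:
$L{\left(J \right)} = -4 + 8 J$ ($L{\left(J \right)} = 4 \left(\left(J + J\right) - 1\right) = 4 \left(2 J - 1\right) = 4 \left(-1 + 2 J\right) = -4 + 8 J$)
$c{\left(h \right)} = \frac{1}{-4 + 9 h}$ ($c{\left(h \right)} = \frac{1}{h + \left(-4 + 8 h\right)} = \frac{1}{-4 + 9 h}$)
$126 \cdot 7 + c{\left(2 \right)} = 126 \cdot 7 + \frac{1}{-4 + 9 \cdot 2} = 882 + \frac{1}{-4 + 18} = 882 + \frac{1}{14} = \frac{12349}{14}$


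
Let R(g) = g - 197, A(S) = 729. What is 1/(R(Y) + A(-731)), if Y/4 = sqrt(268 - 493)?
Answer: 133/71656 - 15*I/71656 ≈ 0.0018561 - 0.00020933*I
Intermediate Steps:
Y = 60*I (Y = 4*sqrt(268 - 493) = 4*sqrt(-225) = 4*(15*I) = 60*I ≈ 60.0*I)
R(g) = -197 + g
1/(R(Y) + A(-731)) = 1/((-197 + 60*I) + 729) = 1/(532 + 60*I) = (532 - 60*I)/286624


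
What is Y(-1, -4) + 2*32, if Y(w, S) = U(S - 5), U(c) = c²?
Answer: 145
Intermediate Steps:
Y(w, S) = (-5 + S)² (Y(w, S) = (S - 5)² = (-5 + S)²)
Y(-1, -4) + 2*32 = (-5 - 4)² + 2*32 = (-9)² + 64 = 81 + 64 = 145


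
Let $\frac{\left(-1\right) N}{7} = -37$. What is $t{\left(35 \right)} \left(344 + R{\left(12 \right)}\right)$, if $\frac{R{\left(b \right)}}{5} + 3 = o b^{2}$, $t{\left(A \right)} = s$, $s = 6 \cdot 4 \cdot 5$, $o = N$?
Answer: $22417080$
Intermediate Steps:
$N = 259$ ($N = \left(-7\right) \left(-37\right) = 259$)
$o = 259$
$s = 120$ ($s = 6 \cdot 20 = 120$)
$t{\left(A \right)} = 120$
$R{\left(b \right)} = -15 + 1295 b^{2}$ ($R{\left(b \right)} = -15 + 5 \cdot 259 b^{2} = -15 + 1295 b^{2}$)
$t{\left(35 \right)} \left(344 + R{\left(12 \right)}\right) = 120 \left(344 - \left(15 - 1295 \cdot 12^{2}\right)\right) = 120 \left(344 + \left(-15 + 1295 \cdot 144\right)\right) = 120 \left(344 + \left(-15 + 186480\right)\right) = 120 \left(344 + 186465\right) = 120 \cdot 186809 = 22417080$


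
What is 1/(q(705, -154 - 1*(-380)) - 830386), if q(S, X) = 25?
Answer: -1/830361 ≈ -1.2043e-6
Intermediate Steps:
1/(q(705, -154 - 1*(-380)) - 830386) = 1/(25 - 830386) = 1/(-830361) = -1/830361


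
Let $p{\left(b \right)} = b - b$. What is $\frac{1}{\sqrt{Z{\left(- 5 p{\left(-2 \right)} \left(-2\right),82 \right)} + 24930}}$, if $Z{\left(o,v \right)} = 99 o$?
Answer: $\frac{\sqrt{2770}}{8310} \approx 0.0063334$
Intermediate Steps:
$p{\left(b \right)} = 0$
$\frac{1}{\sqrt{Z{\left(- 5 p{\left(-2 \right)} \left(-2\right),82 \right)} + 24930}} = \frac{1}{\sqrt{99 \left(-5\right) 0 \left(-2\right) + 24930}} = \frac{1}{\sqrt{99 \cdot 0 \left(-2\right) + 24930}} = \frac{1}{\sqrt{99 \cdot 0 + 24930}} = \frac{1}{\sqrt{0 + 24930}} = \frac{1}{\sqrt{24930}} = \frac{1}{3 \sqrt{2770}} = \frac{\sqrt{2770}}{8310}$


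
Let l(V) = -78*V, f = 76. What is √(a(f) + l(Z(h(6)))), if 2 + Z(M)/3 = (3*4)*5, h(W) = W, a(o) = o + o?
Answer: 2*I*√3355 ≈ 115.84*I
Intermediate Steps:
a(o) = 2*o
Z(M) = 174 (Z(M) = -6 + 3*((3*4)*5) = -6 + 3*(12*5) = -6 + 3*60 = -6 + 180 = 174)
√(a(f) + l(Z(h(6)))) = √(2*76 - 78*174) = √(152 - 13572) = √(-13420) = 2*I*√3355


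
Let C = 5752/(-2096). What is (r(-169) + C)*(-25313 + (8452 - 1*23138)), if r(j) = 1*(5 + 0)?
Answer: -23639409/262 ≈ -90227.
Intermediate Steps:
r(j) = 5 (r(j) = 1*5 = 5)
C = -719/262 (C = 5752*(-1/2096) = -719/262 ≈ -2.7443)
(r(-169) + C)*(-25313 + (8452 - 1*23138)) = (5 - 719/262)*(-25313 + (8452 - 1*23138)) = 591*(-25313 + (8452 - 23138))/262 = 591*(-25313 - 14686)/262 = (591/262)*(-39999) = -23639409/262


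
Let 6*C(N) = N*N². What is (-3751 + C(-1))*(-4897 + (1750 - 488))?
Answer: 81812945/6 ≈ 1.3635e+7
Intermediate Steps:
C(N) = N³/6 (C(N) = (N*N²)/6 = N³/6)
(-3751 + C(-1))*(-4897 + (1750 - 488)) = (-3751 + (⅙)*(-1)³)*(-4897 + (1750 - 488)) = (-3751 + (⅙)*(-1))*(-4897 + 1262) = (-3751 - ⅙)*(-3635) = -22507/6*(-3635) = 81812945/6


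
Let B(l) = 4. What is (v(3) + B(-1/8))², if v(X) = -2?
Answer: 4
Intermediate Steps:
(v(3) + B(-1/8))² = (-2 + 4)² = 2² = 4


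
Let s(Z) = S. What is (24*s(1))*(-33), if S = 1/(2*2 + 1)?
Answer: -792/5 ≈ -158.40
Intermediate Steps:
S = ⅕ (S = 1/(4 + 1) = 1/5 = ⅕ ≈ 0.20000)
s(Z) = ⅕
(24*s(1))*(-33) = (24*(⅕))*(-33) = (24/5)*(-33) = -792/5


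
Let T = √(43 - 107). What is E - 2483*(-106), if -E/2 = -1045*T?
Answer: 263198 + 16720*I ≈ 2.632e+5 + 16720.0*I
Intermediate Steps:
T = 8*I (T = √(-64) = 8*I ≈ 8.0*I)
E = 16720*I (E = -(-2090)*8*I = -(-16720)*I = 16720*I ≈ 16720.0*I)
E - 2483*(-106) = 16720*I - 2483*(-106) = 16720*I + 263198 = 263198 + 16720*I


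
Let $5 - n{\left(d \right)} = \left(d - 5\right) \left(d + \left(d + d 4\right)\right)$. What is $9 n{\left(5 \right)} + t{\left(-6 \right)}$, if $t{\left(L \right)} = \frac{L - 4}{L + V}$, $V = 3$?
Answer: $\frac{145}{3} \approx 48.333$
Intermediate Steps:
$t{\left(L \right)} = \frac{-4 + L}{3 + L}$ ($t{\left(L \right)} = \frac{L - 4}{L + 3} = \frac{-4 + L}{3 + L}$)
$n{\left(d \right)} = 5 - 6 d \left(-5 + d\right)$ ($n{\left(d \right)} = 5 - \left(d - 5\right) \left(d + \left(d + d 4\right)\right) = 5 - \left(-5 + d\right) \left(d + \left(d + 4 d\right)\right) = 5 - \left(-5 + d\right) \left(d + 5 d\right) = 5 - \left(-5 + d\right) 6 d = 5 - 6 d \left(-5 + d\right)$)
$9 n{\left(5 \right)} + t{\left(-6 \right)} = 9 \left(5 - 6 \cdot 5^{2} + 30 \cdot 5\right) + \frac{-4 - 6}{3 - 6} = 9 \left(5 - 150 + 150\right) + \frac{1}{-3} \left(-10\right) = 9 \left(5 - 150 + 150\right) - - \frac{10}{3} = 9 \cdot 5 + \frac{10}{3} = 45 + \frac{10}{3} = \frac{145}{3}$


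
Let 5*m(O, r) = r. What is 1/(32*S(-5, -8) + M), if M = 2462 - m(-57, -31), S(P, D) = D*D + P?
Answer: 5/21781 ≈ 0.00022956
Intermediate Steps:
S(P, D) = P + D² (S(P, D) = D² + P = P + D²)
m(O, r) = r/5
M = 12341/5 (M = 2462 - (-31)/5 = 2462 - 1*(-31/5) = 2462 + 31/5 = 12341/5 ≈ 2468.2)
1/(32*S(-5, -8) + M) = 1/(32*(-5 + (-8)²) + 12341/5) = 1/(32*(-5 + 64) + 12341/5) = 1/(32*59 + 12341/5) = 1/(1888 + 12341/5) = 1/(21781/5) = 5/21781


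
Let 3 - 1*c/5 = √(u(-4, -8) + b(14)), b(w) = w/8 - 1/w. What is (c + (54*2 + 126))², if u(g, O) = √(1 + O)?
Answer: (3486 - 5*√7*√(47 + 28*I*√7))²/196 ≈ 58181.0 - 2057.5*I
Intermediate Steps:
b(w) = -1/w + w/8 (b(w) = w*(⅛) - 1/w = w/8 - 1/w = -1/w + w/8)
c = 15 - 5*√(47/28 + I*√7) (c = 15 - 5*√(√(1 - 8) + (-1/14 + (⅛)*14)) = 15 - 5*√(√(-7) + (-1*1/14 + 7/4)) = 15 - 5*√(I*√7 + (-1/14 + 7/4)) = 15 - 5*√(I*√7 + 47/28) = 15 - 5*√(47/28 + I*√7) ≈ 7.2445 - 4.2643*I)
(c + (54*2 + 126))² = ((15 - 5*√(329 + 196*I*√7)/14) + (54*2 + 126))² = ((15 - 5*√(329 + 196*I*√7)/14) + (108 + 126))² = ((15 - 5*√(329 + 196*I*√7)/14) + 234)² = (249 - 5*√(329 + 196*I*√7)/14)²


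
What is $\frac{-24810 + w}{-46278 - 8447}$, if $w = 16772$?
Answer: $\frac{8038}{54725} \approx 0.14688$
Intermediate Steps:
$\frac{-24810 + w}{-46278 - 8447} = \frac{-24810 + 16772}{-46278 - 8447} = - \frac{8038}{-54725} = \left(-8038\right) \left(- \frac{1}{54725}\right) = \frac{8038}{54725}$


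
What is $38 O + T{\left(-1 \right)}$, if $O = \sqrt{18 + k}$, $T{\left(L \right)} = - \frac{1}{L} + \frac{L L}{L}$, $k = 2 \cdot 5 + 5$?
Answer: $38 \sqrt{33} \approx 218.29$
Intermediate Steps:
$k = 15$ ($k = 10 + 5 = 15$)
$T{\left(L \right)} = L - \frac{1}{L}$ ($T{\left(L \right)} = - \frac{1}{L} + \frac{L^{2}}{L} = - \frac{1}{L} + L = L - \frac{1}{L}$)
$O = \sqrt{33}$ ($O = \sqrt{18 + 15} = \sqrt{33} \approx 5.7446$)
$38 O + T{\left(-1 \right)} = 38 \sqrt{33} - 0 = 38 \sqrt{33} + \left(-1 + 1\right) = 38 \sqrt{33} + 0 = 38 \sqrt{33}$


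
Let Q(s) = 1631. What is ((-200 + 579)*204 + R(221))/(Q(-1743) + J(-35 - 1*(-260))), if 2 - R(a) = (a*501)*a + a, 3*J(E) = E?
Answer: -12196122/853 ≈ -14298.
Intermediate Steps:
J(E) = E/3
R(a) = 2 - a - 501*a**2 (R(a) = 2 - ((a*501)*a + a) = 2 - ((501*a)*a + a) = 2 - (501*a**2 + a) = 2 - (a + 501*a**2) = 2 + (-a - 501*a**2) = 2 - a - 501*a**2)
((-200 + 579)*204 + R(221))/(Q(-1743) + J(-35 - 1*(-260))) = ((-200 + 579)*204 + (2 - 1*221 - 501*221**2))/(1631 + (-35 - 1*(-260))/3) = (379*204 + (2 - 221 - 501*48841))/(1631 + (-35 + 260)/3) = (77316 + (2 - 221 - 24469341))/(1631 + (1/3)*225) = (77316 - 24469560)/(1631 + 75) = -24392244/1706 = -24392244*1/1706 = -12196122/853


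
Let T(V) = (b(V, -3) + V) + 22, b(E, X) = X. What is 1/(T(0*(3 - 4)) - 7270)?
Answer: -1/7251 ≈ -0.00013791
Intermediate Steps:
T(V) = 19 + V (T(V) = (-3 + V) + 22 = 19 + V)
1/(T(0*(3 - 4)) - 7270) = 1/((19 + 0*(3 - 4)) - 7270) = 1/((19 + 0*(-1)) - 7270) = 1/((19 + 0) - 7270) = 1/(19 - 7270) = 1/(-7251) = -1/7251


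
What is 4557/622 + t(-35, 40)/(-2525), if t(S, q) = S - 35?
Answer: 2309993/314110 ≈ 7.3541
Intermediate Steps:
t(S, q) = -35 + S
4557/622 + t(-35, 40)/(-2525) = 4557/622 + (-35 - 35)/(-2525) = 4557*(1/622) - 70*(-1/2525) = 4557/622 + 14/505 = 2309993/314110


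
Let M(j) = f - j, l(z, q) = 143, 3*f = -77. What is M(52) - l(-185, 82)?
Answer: -662/3 ≈ -220.67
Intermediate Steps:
f = -77/3 (f = (⅓)*(-77) = -77/3 ≈ -25.667)
M(j) = -77/3 - j
M(52) - l(-185, 82) = (-77/3 - 1*52) - 1*143 = (-77/3 - 52) - 143 = -233/3 - 143 = -662/3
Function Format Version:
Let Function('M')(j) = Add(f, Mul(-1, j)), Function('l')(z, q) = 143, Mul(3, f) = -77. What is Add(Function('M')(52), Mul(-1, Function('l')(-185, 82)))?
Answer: Rational(-662, 3) ≈ -220.67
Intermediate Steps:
f = Rational(-77, 3) (f = Mul(Rational(1, 3), -77) = Rational(-77, 3) ≈ -25.667)
Function('M')(j) = Add(Rational(-77, 3), Mul(-1, j))
Add(Function('M')(52), Mul(-1, Function('l')(-185, 82))) = Add(Add(Rational(-77, 3), Mul(-1, 52)), Mul(-1, 143)) = Add(Add(Rational(-77, 3), -52), -143) = Add(Rational(-233, 3), -143) = Rational(-662, 3)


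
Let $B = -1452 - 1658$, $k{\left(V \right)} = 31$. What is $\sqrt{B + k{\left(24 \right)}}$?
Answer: $i \sqrt{3079} \approx 55.489 i$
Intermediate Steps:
$B = -3110$ ($B = -1452 - 1658 = -3110$)
$\sqrt{B + k{\left(24 \right)}} = \sqrt{-3110 + 31} = \sqrt{-3079} = i \sqrt{3079}$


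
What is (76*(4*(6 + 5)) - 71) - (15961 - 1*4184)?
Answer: -8504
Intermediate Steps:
(76*(4*(6 + 5)) - 71) - (15961 - 1*4184) = (76*(4*11) - 71) - (15961 - 4184) = (76*44 - 71) - 1*11777 = (3344 - 71) - 11777 = 3273 - 11777 = -8504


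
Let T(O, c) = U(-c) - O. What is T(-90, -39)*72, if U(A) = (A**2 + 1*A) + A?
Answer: 121608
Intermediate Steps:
U(A) = A**2 + 2*A (U(A) = (A**2 + A) + A = (A + A**2) + A = A**2 + 2*A)
T(O, c) = -O - c*(2 - c) (T(O, c) = (-c)*(2 - c) - O = -c*(2 - c) - O = -O - c*(2 - c))
T(-90, -39)*72 = (-1*(-90) - 39*(-2 - 39))*72 = (90 - 39*(-41))*72 = (90 + 1599)*72 = 1689*72 = 121608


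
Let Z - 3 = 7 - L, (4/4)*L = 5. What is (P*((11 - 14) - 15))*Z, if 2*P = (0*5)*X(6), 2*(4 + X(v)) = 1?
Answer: 0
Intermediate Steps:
L = 5
X(v) = -7/2 (X(v) = -4 + (½)*1 = -4 + ½ = -7/2)
P = 0 (P = ((0*5)*(-7/2))/2 = (0*(-7/2))/2 = (½)*0 = 0)
Z = 5 (Z = 3 + (7 - 1*5) = 3 + (7 - 5) = 3 + 2 = 5)
(P*((11 - 14) - 15))*Z = (0*((11 - 14) - 15))*5 = (0*(-3 - 15))*5 = (0*(-18))*5 = 0*5 = 0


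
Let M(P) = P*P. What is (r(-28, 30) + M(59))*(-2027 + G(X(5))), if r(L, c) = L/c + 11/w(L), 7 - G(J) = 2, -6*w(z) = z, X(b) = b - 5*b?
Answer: -246451133/35 ≈ -7.0415e+6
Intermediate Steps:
M(P) = P**2
X(b) = -4*b
w(z) = -z/6
G(J) = 5 (G(J) = 7 - 1*2 = 7 - 2 = 5)
r(L, c) = -66/L + L/c (r(L, c) = L/c + 11/((-L/6)) = L/c + 11*(-6/L) = L/c - 66/L = -66/L + L/c)
(r(-28, 30) + M(59))*(-2027 + G(X(5))) = ((-66/(-28) - 28/30) + 59**2)*(-2027 + 5) = ((-66*(-1/28) - 28*1/30) + 3481)*(-2022) = ((33/14 - 14/15) + 3481)*(-2022) = (299/210 + 3481)*(-2022) = (731309/210)*(-2022) = -246451133/35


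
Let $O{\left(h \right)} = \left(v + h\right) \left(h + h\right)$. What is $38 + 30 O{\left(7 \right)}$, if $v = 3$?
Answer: $4238$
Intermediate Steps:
$O{\left(h \right)} = 2 h \left(3 + h\right)$ ($O{\left(h \right)} = \left(3 + h\right) \left(h + h\right) = \left(3 + h\right) 2 h = 2 h \left(3 + h\right)$)
$38 + 30 O{\left(7 \right)} = 38 + 30 \cdot 2 \cdot 7 \left(3 + 7\right) = 38 + 30 \cdot 2 \cdot 7 \cdot 10 = 38 + 30 \cdot 140 = 38 + 4200 = 4238$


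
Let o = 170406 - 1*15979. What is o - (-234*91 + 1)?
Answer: 175720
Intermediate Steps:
o = 154427 (o = 170406 - 15979 = 154427)
o - (-234*91 + 1) = 154427 - (-234*91 + 1) = 154427 - (-21294 + 1) = 154427 - 1*(-21293) = 154427 + 21293 = 175720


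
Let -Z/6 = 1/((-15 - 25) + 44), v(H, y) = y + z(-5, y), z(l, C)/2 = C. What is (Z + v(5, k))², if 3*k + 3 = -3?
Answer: 225/4 ≈ 56.250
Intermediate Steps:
z(l, C) = 2*C
k = -2 (k = -1 + (⅓)*(-3) = -1 - 1 = -2)
v(H, y) = 3*y (v(H, y) = y + 2*y = 3*y)
Z = -3/2 (Z = -6/((-15 - 25) + 44) = -6/(-40 + 44) = -6/4 = -6*¼ = -3/2 ≈ -1.5000)
(Z + v(5, k))² = (-3/2 + 3*(-2))² = (-3/2 - 6)² = (-15/2)² = 225/4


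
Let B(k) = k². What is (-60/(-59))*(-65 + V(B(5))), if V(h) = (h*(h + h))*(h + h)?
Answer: 3746100/59 ≈ 63493.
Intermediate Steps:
V(h) = 4*h³ (V(h) = (h*(2*h))*(2*h) = (2*h²)*(2*h) = 4*h³)
(-60/(-59))*(-65 + V(B(5))) = (-60/(-59))*(-65 + 4*(5²)³) = (-60*(-1/59))*(-65 + 4*25³) = 60*(-65 + 4*15625)/59 = 60*(-65 + 62500)/59 = (60/59)*62435 = 3746100/59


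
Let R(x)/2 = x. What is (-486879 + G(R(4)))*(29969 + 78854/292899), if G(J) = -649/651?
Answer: -31261294388813470/2142441 ≈ -1.4591e+10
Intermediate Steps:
R(x) = 2*x
G(J) = -649/651 (G(J) = -649*1/651 = -649/651)
(-486879 + G(R(4)))*(29969 + 78854/292899) = (-486879 - 649/651)*(29969 + 78854/292899) = -316958878*(29969 + 78854*(1/292899))/651 = -316958878*(29969 + 886/3291)/651 = -316958878/651*98628865/3291 = -31261294388813470/2142441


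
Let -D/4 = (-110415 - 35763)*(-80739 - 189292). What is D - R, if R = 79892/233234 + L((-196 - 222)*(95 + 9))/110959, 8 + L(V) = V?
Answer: -2043054870309977969670/12939705703 ≈ -1.5789e+11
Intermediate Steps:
L(V) = -8 + V
R = -638138946/12939705703 (R = 79892/233234 + (-8 + (-196 - 222)*(95 + 9))/110959 = 79892*(1/233234) + (-8 - 418*104)*(1/110959) = 39946/116617 + (-8 - 43472)*(1/110959) = 39946/116617 - 43480*1/110959 = 39946/116617 - 43480/110959 = -638138946/12939705703 ≈ -0.049316)
D = -157890366072 (D = -4*(-110415 - 35763)*(-80739 - 189292) = -(-584712)*(-270031) = -4*39472591518 = -157890366072)
D - R = -157890366072 - 1*(-638138946/12939705703) = -157890366072 + 638138946/12939705703 = -2043054870309977969670/12939705703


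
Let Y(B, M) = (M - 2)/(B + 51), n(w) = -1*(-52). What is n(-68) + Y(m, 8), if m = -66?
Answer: 258/5 ≈ 51.600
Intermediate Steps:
n(w) = 52
Y(B, M) = (-2 + M)/(51 + B)
n(-68) + Y(m, 8) = 52 + (-2 + 8)/(51 - 66) = 52 + 6/(-15) = 52 - 1/15*6 = 52 - ⅖ = 258/5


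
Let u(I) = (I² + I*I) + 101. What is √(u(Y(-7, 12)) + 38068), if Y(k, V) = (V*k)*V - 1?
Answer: √2074331 ≈ 1440.3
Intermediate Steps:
Y(k, V) = -1 + k*V² (Y(k, V) = k*V² - 1 = -1 + k*V²)
u(I) = 101 + 2*I² (u(I) = (I² + I²) + 101 = 2*I² + 101 = 101 + 2*I²)
√(u(Y(-7, 12)) + 38068) = √((101 + 2*(-1 - 7*12²)²) + 38068) = √((101 + 2*(-1 - 7*144)²) + 38068) = √((101 + 2*(-1 - 1008)²) + 38068) = √((101 + 2*(-1009)²) + 38068) = √((101 + 2*1018081) + 38068) = √((101 + 2036162) + 38068) = √(2036263 + 38068) = √2074331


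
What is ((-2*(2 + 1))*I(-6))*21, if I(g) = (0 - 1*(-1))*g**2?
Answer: -4536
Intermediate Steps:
I(g) = g**2 (I(g) = (0 + 1)*g**2 = 1*g**2 = g**2)
((-2*(2 + 1))*I(-6))*21 = (-2*(2 + 1)*(-6)**2)*21 = (-2*3*36)*21 = -6*36*21 = -216*21 = -4536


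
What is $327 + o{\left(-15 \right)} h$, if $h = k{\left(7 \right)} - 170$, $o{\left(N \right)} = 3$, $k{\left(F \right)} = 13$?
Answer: $-144$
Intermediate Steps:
$h = -157$ ($h = 13 - 170 = -157$)
$327 + o{\left(-15 \right)} h = 327 + 3 \left(-157\right) = 327 - 471 = -144$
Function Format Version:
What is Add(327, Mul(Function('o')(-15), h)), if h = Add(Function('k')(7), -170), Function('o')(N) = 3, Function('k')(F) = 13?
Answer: -144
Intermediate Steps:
h = -157 (h = Add(13, -170) = -157)
Add(327, Mul(Function('o')(-15), h)) = Add(327, Mul(3, -157)) = Add(327, -471) = -144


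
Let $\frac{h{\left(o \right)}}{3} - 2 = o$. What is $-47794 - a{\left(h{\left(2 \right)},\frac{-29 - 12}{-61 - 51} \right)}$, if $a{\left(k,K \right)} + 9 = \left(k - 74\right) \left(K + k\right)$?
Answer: $- \frac{2633025}{56} \approx -47018.0$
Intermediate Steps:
$h{\left(o \right)} = 6 + 3 o$
$a{\left(k,K \right)} = -9 + \left(-74 + k\right) \left(K + k\right)$ ($a{\left(k,K \right)} = -9 + \left(k - 74\right) \left(K + k\right) = -9 + \left(-74 + k\right) \left(K + k\right)$)
$-47794 - a{\left(h{\left(2 \right)},\frac{-29 - 12}{-61 - 51} \right)} = -47794 - \left(-9 + \left(6 + 3 \cdot 2\right)^{2} - 74 \frac{-29 - 12}{-61 - 51} - 74 \left(6 + 3 \cdot 2\right) + \frac{-29 - 12}{-61 - 51} \left(6 + 3 \cdot 2\right)\right) = -47794 - \left(-9 + \left(6 + 6\right)^{2} - 74 \left(- \frac{41}{-112}\right) - 74 \left(6 + 6\right) + - \frac{41}{-112} \left(6 + 6\right)\right) = -47794 - \left(-9 + 12^{2} - 74 \left(\left(-41\right) \left(- \frac{1}{112}\right)\right) - 888 + \left(-41\right) \left(- \frac{1}{112}\right) 12\right) = -47794 - \left(-9 + 144 - \frac{1517}{56} - 888 + \frac{41}{112} \cdot 12\right) = -47794 - \left(-9 + 144 - \frac{1517}{56} - 888 + \frac{123}{28}\right) = -47794 - - \frac{43439}{56} = -47794 + \frac{43439}{56} = - \frac{2633025}{56}$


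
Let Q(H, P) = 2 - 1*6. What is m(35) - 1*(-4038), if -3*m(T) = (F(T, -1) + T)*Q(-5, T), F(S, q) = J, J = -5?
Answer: 4078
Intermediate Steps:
F(S, q) = -5
Q(H, P) = -4 (Q(H, P) = 2 - 6 = -4)
m(T) = -20/3 + 4*T/3 (m(T) = -(-5 + T)*(-4)/3 = -(20 - 4*T)/3 = -20/3 + 4*T/3)
m(35) - 1*(-4038) = (-20/3 + (4/3)*35) - 1*(-4038) = (-20/3 + 140/3) + 4038 = 40 + 4038 = 4078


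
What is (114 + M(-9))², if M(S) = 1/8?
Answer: 833569/64 ≈ 13025.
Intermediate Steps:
M(S) = ⅛
(114 + M(-9))² = (114 + ⅛)² = (913/8)² = 833569/64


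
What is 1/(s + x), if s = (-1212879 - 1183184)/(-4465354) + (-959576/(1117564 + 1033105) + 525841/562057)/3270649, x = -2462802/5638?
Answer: -49766700144962944674432617542/21712481335588326118949677870147 ≈ -0.0022921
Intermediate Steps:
x = -1231401/2819 (x = -2462802/5638 = -139*8859/2819 = -1231401/2819 ≈ -436.82)
s = 9472971463974279045495109/17654026301866954478337218 (s = -2396063*(-1/4465354) + (-959576/2150669 + 525841*(1/562057))*(1/3270649) = 2396063/4465354 + (-959576*1/2150669 + 525841/562057)*(1/3270649) = 2396063/4465354 + (-959576/2150669 + 525841/562057)*(1/3270649) = 2396063/4465354 + (591573529797/1208798566133)*(1/3270649) = 2396063/4465354 + 591573529797/3953555821524330317 = 9472971463974279045495109/17654026301866954478337218 ≈ 0.53659)
1/(s + x) = 1/(9472971463974279045495109/17654026301866954478337218 - 1231401/2819) = 1/(-21712481335588326118949677870147/49766700144962944674432617542) = -49766700144962944674432617542/21712481335588326118949677870147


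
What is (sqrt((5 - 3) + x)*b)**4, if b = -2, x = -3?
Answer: 16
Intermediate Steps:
(sqrt((5 - 3) + x)*b)**4 = (sqrt((5 - 3) - 3)*(-2))**4 = (sqrt(2 - 3)*(-2))**4 = (sqrt(-1)*(-2))**4 = (I*(-2))**4 = (-2*I)**4 = 16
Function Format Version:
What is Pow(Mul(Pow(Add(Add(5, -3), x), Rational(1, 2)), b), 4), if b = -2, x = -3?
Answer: 16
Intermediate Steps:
Pow(Mul(Pow(Add(Add(5, -3), x), Rational(1, 2)), b), 4) = Pow(Mul(Pow(Add(Add(5, -3), -3), Rational(1, 2)), -2), 4) = Pow(Mul(Pow(Add(2, -3), Rational(1, 2)), -2), 4) = Pow(Mul(Pow(-1, Rational(1, 2)), -2), 4) = Pow(Mul(I, -2), 4) = Pow(Mul(-2, I), 4) = 16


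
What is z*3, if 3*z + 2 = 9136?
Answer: 9134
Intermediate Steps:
z = 9134/3 (z = -⅔ + (⅓)*9136 = -⅔ + 9136/3 = 9134/3 ≈ 3044.7)
z*3 = (9134/3)*3 = 9134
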